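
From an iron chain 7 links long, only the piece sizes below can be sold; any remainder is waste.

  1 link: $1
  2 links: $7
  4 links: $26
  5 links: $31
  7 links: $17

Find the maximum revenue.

Build f[k] bottom-up: f[k] = max over allowed piece i of (p[i] + f[k−i]).
f[1] = 1
f[2] = 7
f[3] = 8  (first piece 1, then f[2]=7)
f[4] = 26
f[5] = 31
f[6] = 33  (first piece 2, then f[4]=26)
f[7] = 38  (first piece 2, then f[5]=31)
One optimal cutting: 5 + 2 → $38.

38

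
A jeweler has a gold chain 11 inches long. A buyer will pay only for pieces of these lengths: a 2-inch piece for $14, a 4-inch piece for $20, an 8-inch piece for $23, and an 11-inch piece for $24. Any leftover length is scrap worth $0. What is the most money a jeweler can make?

70

Consider every possible first cut. best[k] is the best of p[i]+best[k−i] over all sellable i≤k.
best[1] = 0
best[2] = 14
best[3] = 14
best[4] = max(14+14, 20+0) = 28
best[5] = max(14+14, 20+0) = 28
best[6] = max(14+28, 20+14) = 42
best[7] = max(14+28, 20+14) = 42
best[8] = max(14+42, 20+28, 23+0) = 56
best[9] = max(14+42, 20+28, 23+0) = 56
best[10] = max(14+56, 20+42, 23+14) = 70
best[11] = max(14+56, 20+42, 23+14, 24+0) = 70
One optimal cutting: pieces 2 + 2 + 2 + 2 + 2 with 1 inch of scrap → $70.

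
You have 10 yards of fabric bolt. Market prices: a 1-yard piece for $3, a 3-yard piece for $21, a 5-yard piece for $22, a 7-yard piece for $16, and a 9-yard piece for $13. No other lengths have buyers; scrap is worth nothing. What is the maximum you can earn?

66

Let best[k] be the best obtainable value from length k. For each k, try every first piece i and keep the best of price[i] + best[k−i].
best[1] = 3
best[2] = 6  (first piece 1, then best[1]=3)
best[3] = max(3+6, 21+0) = 21
best[4] = max(3+21, 21+3) = 24
best[5] = max(3+24, 21+6, 22+0) = 27
best[6] = max(3+27, 21+21, 22+3) = 42
best[7] = max(3+42, 21+24, 22+6, 16+0) = 45
best[8] = max(3+45, 21+27, 22+21, 16+3) = 48
best[9] = max(3+48, 21+42, 22+24, 16+6, 13+0) = 63
best[10] = max(3+63, 21+45, 22+27, 16+21, 13+3) = 66
One optimal cutting: 3 + 3 + 3 + 1 → $66.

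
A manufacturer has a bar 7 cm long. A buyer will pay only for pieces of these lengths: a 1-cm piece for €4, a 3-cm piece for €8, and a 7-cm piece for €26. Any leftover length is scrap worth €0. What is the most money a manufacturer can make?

Consider every possible first cut. best[k] is the best of p[i]+best[k−i] over all sellable i≤k.
best[1] = 4
best[2] = 8  (first piece 1, then best[1]=4)
best[3] = 12  (first piece 1, then best[2]=8)
best[4] = 16  (first piece 1, then best[3]=12)
best[5] = 20  (first piece 1, then best[4]=16)
best[6] = 24  (first piece 1, then best[5]=20)
best[7] = 28  (first piece 1, then best[6]=24)
One optimal cutting: 1 + 1 + 1 + 1 + 1 + 1 + 1 → €28.

28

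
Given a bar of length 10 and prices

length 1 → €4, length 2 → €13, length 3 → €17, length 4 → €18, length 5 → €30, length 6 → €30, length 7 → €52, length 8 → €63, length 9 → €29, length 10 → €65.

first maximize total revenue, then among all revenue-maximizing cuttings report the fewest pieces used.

Let r[k] be the best obtainable value from length k. For each k, try every first piece i and keep the best of price[i] + r[k−i].
r[1] = 4
r[2] = 13
r[3] = 17  (first piece 1, then r[2]=13)
r[4] = 26  (first piece 2, then r[2]=13)
r[5] = 30  (first piece 1, then r[4]=26)
r[6] = 39  (first piece 2, then r[4]=26)
r[7] = 52
r[8] = 63
r[9] = 67  (first piece 1, then r[8]=63)
r[10] = 76  (first piece 2, then r[8]=63)
Maximum revenue is €76.
Now minimize piece count subject to staying optimal: for each k, pieces[k] = 1 + min over i with p[i]+r[k−i]=r[k] of pieces[k−i].
pieces[7] = 1
pieces[8] = 1
pieces[9] = 2
pieces[10] = 2

2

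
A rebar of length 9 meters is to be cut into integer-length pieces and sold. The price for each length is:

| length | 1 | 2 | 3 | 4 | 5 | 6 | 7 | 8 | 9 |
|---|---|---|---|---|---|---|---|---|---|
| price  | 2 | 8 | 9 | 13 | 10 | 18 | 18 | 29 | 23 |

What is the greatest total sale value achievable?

Consider every possible first cut. r[k] is the best of p[i]+r[k−i] over all sellable i≤k.
r[1] = 2
r[2] = max(2+2, 8+0) = 8
r[3] = max(2+8, 8+2, 9+0) = 10
r[4] = max(2+10, 8+8, 9+2, 13+0) = 16
r[5] = max(2+16, 8+10, 9+8, 13+2, 10+0) = 18
r[6] = max(2+18, 8+16, 9+10, 13+8, 10+2, 18+0) = 24
r[7] = max(2+24, 8+18, 9+16, …, 18+2, 18+0) = 26
r[8] = max(2+26, 8+24, 9+18, …, 18+2, 29+0) = 32
r[9] = max(2+32, 8+26, 9+24, …, 29+2, 23+0) = 34
One optimal cutting: 2 + 2 + 2 + 2 + 1 → ₹8 + ₹8 + ₹8 + ₹8 + ₹2 = ₹34.

34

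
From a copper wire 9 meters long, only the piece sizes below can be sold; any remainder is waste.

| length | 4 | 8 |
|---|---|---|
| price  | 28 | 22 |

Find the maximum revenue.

Consider every possible first cut. f[k] is the best of p[i]+f[k−i] over all sellable i≤k.
f[1] = 0
f[2] = 0
f[3] = 0
f[4] = 28
f[5] = 28
f[6] = 28
f[7] = 28
f[8] = max(28+28, 22+0) = 56
f[9] = max(28+28, 22+0) = 56
One optimal cutting: pieces 4 + 4 with 1 meter of scrap → €56.

56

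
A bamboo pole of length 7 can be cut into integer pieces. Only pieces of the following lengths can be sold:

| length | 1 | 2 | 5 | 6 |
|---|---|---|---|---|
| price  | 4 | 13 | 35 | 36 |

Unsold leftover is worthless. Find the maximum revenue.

Consider every possible first cut. best[k] is the best of p[i]+best[k−i] over all sellable i≤k.
best[1] = 4
best[2] = max(4+4, 13+0) = 13
best[3] = max(4+13, 13+4) = 17
best[4] = max(4+17, 13+13) = 26
best[5] = max(4+26, 13+17, 35+0) = 35
best[6] = max(4+35, 13+26, 35+4, 36+0) = 39
best[7] = max(4+39, 13+35, 35+13, 36+4) = 48
One optimal cutting: 5 + 2 → $48.

48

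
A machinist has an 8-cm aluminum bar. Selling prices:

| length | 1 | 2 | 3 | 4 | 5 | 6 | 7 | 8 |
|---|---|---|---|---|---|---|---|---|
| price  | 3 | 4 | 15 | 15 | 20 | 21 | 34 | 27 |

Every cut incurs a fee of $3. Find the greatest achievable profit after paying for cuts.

Consider every possible first cut. net[k] is the best of p[i]+net[k−i] over all sellable i≤k, charging 3 whenever i<k.
net[1] = 3
net[2] = max(3+3-3, 4+0) = 4
net[3] = max(3+4-3, 4+3-3, 15+0) = 15
net[4] = max(3+15-3, 4+4-3, 15+3-3, 15+0) = 15
net[5] = max(3+15-3, 4+15-3, 15+4-3, 15+3-3, 20+0) = 20
net[6] = max(3+20-3, 4+15-3, 15+15-3, 15+4-3, 20+3-3, 21+0) = 27
net[7] = max(3+27-3, 4+20-3, 15+15-3, …, 21+3-3, 34+0) = 34
net[8] = max(3+34-3, 4+27-3, 15+20-3, …, 34+3-3, 27+0) = 34
One optimal plan: pieces 7 + 1 (1 cut) → $37 − $3 = $34.

34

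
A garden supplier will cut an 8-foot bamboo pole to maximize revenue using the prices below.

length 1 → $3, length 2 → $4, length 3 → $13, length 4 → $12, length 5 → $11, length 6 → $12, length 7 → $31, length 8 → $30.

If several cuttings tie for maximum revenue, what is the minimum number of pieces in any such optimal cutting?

Consider every possible first cut. r[k] is the best of p[i]+r[k−i] over all sellable i≤k.
r[1] = 3
r[2] = 6  (first piece 1, then r[1]=3)
r[3] = 13
r[4] = 16  (first piece 1, then r[3]=13)
r[5] = 19  (first piece 1, then r[4]=16)
r[6] = 26  (first piece 3, then r[3]=13)
r[7] = 31
r[8] = 34  (first piece 1, then r[7]=31)
Maximum revenue is $34.
Now minimize piece count subject to staying optimal: for each k, pieces[k] = 1 + min over i with p[i]+r[k−i]=r[k] of pieces[k−i].
pieces[5] = 3
pieces[6] = 2
pieces[7] = 1
pieces[8] = 2

2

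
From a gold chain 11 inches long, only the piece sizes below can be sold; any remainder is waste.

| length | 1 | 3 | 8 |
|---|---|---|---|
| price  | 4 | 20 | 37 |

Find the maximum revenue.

68

Build best[k] bottom-up: best[k] = max over allowed piece i of (p[i] + best[k−i]).
best[1] = 4
best[2] = 8  (first piece 1, then best[1]=4)
best[3] = 20
best[4] = 24  (first piece 1, then best[3]=20)
best[5] = 28  (first piece 1, then best[4]=24)
best[6] = 40  (first piece 3, then best[3]=20)
best[7] = 44  (first piece 1, then best[6]=40)
best[8] = 48  (first piece 1, then best[7]=44)
best[9] = 60  (first piece 3, then best[6]=40)
best[10] = 64  (first piece 1, then best[9]=60)
best[11] = 68  (first piece 1, then best[10]=64)
One optimal cutting: 3 + 3 + 3 + 1 + 1 → $68.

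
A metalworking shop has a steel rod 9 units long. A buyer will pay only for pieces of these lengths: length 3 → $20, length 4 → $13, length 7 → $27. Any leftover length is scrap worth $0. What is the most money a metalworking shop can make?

Build best[k] bottom-up: best[k] = max over allowed piece i of (p[i] + best[k−i]).
best[1] = 0
best[2] = 0
best[3] = 20
best[4] = max(20+0, 13+0) = 20
best[5] = max(20+0, 13+0) = 20
best[6] = max(20+20, 13+0) = 40
best[7] = max(20+20, 13+20, 27+0) = 40
best[8] = max(20+20, 13+20, 27+0) = 40
best[9] = max(20+40, 13+20, 27+0) = 60
One optimal cutting: 3 + 3 + 3 → $60.

60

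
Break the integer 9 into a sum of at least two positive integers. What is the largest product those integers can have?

Fill m[k] for k=2..9: at each k try every first piece i and multiply by the better of (k−i) uncut or m[k−i].
m[2] = 1×max(1,0) = 1×1 = 1
m[3] = 1×max(2,1) = 1×2 = 2
m[4] = 2×max(2,1) = 2×2 = 4
m[5] = 2×max(3,2) = 2×3 = 6
m[6] = 3×max(3,2) = 3×3 = 9
m[7] = 2×max(5,6) = 2×6 = 12
m[8] = 2×max(6,9) = 2×9 = 18
m[9] = 3×max(6,9) = 3×9 = 27
One optimal split: 3 + 3 + 3; product 3×3×3 = 27.

27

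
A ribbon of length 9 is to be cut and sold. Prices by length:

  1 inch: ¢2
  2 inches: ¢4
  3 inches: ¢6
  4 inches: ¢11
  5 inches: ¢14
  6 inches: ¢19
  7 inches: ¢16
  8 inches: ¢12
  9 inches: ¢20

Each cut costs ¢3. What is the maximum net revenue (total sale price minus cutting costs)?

22

Consider every possible first cut. net[k] is the best of p[i]+net[k−i] over all sellable i≤k, charging 3 whenever i<k.
net[1] = 2
net[2] = max(2+2-3, 4+0) = 4
net[3] = max(2+4-3, 4+2-3, 6+0) = 6
net[4] = max(2+6-3, 4+4-3, 6+2-3, 11+0) = 11
net[5] = max(2+11-3, 4+6-3, 6+4-3, 11+2-3, 14+0) = 14
net[6] = max(2+14-3, 4+11-3, 6+6-3, 11+4-3, 14+2-3, 19+0) = 19
net[7] = max(2+19-3, 4+14-3, 6+11-3, …, 19+2-3, 16+0) = 18
net[8] = max(2+18-3, 4+19-3, 6+14-3, …, 16+2-3, 12+0) = 20
net[9] = max(2+20-3, 4+18-3, 6+19-3, …, 12+2-3, 20+0) = 22
One optimal plan: pieces 6 + 3 (1 cut) → ¢25 − ¢3 = ¢22.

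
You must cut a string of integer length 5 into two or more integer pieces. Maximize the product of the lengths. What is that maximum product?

Define m[k] = max over 1≤i<k of i · max(k−i, m[k−i]); the inner max lets the remainder stay uncut if that's better.
m[2] = 1*max(1,0) = 1*1 = 1
m[3] = 1*max(2,1) = 1*2 = 2
m[4] = 2*max(2,1) = 2*2 = 4
m[5] = 2*max(3,2) = 2*3 = 6
One optimal split: 3 + 2; product 3*2 = 6.

6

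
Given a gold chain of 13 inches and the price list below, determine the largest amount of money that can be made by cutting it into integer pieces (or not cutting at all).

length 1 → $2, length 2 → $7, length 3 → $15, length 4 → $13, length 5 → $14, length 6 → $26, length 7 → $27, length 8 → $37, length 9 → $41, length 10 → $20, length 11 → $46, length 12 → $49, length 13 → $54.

Consider every possible first cut. v[k] is the best of p[i]+v[k−i] over all sellable i≤k.
v[1] = 2
v[2] = max(2+2, 7+0) = 7
v[3] = max(2+7, 7+2, 15+0) = 15
v[4] = max(2+15, 7+7, 15+2, 13+0) = 17
v[5] = max(2+17, 7+15, 15+7, 13+2, 14+0) = 22
v[6] = max(2+22, 7+17, 15+15, 13+7, 14+2, 26+0) = 30
v[7] = max(2+30, 7+22, 15+17, …, 26+2, 27+0) = 32
v[8] = max(2+32, 7+30, 15+22, …, 27+2, 37+0) = 37
v[9] = max(2+37, 7+32, 15+30, …, 37+2, 41+0) = 45
v[10] = max(2+45, 7+37, 15+32, …, 41+2, 20+0) = 47
v[11] = max(2+47, 7+45, 15+37, …, 20+2, 46+0) = 52
v[12] = max(2+52, 7+47, 15+45, …, 46+2, 49+0) = 60
v[13] = max(2+60, 7+52, 15+47, …, 49+2, 54+0) = 62
One optimal cutting: 3 + 3 + 3 + 3 + 1 → $15 + $15 + $15 + $15 + $2 = $62.

62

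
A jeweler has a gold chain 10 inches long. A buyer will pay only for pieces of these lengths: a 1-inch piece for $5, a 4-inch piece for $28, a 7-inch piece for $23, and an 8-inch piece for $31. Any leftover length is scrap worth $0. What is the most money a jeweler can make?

Let f[k] be the best obtainable value from length k. For each k, try every first piece i and keep the best of price[i] + f[k−i].
f[1] = 5
f[2] = 10  (first piece 1, then f[1]=5)
f[3] = 15  (first piece 1, then f[2]=10)
f[4] = max(5+15, 28+0) = 28
f[5] = max(5+28, 28+5) = 33
f[6] = max(5+33, 28+10) = 38
f[7] = max(5+38, 28+15, 23+0) = 43
f[8] = max(5+43, 28+28, 23+5, 31+0) = 56
f[9] = max(5+56, 28+33, 23+10, 31+5) = 61
f[10] = max(5+61, 28+38, 23+15, 31+10) = 66
One optimal cutting: 4 + 4 + 1 + 1 → $66.

66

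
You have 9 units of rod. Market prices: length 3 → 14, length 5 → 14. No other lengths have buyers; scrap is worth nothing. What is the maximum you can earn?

Build r[k] bottom-up: r[k] = max over allowed piece i of (p[i] + r[k−i]).
r[1] = 0
r[2] = 0
r[3] = 14
r[4] = 14
r[5] = max(14+0, 14+0) = 14
r[6] = max(14+14, 14+0) = 28
r[7] = max(14+14, 14+0) = 28
r[8] = max(14+14, 14+14) = 28
r[9] = max(14+28, 14+14) = 42
One optimal cutting: 3 + 3 + 3 → 42.

42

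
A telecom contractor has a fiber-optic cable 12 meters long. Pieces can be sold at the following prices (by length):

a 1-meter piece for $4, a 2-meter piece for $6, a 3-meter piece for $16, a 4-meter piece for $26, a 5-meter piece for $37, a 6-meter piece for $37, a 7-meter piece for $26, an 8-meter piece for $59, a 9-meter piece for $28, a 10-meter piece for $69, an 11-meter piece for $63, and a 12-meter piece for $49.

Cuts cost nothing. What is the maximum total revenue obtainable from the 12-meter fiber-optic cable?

85

Consider every possible first cut. r[k] is the best of p[i]+r[k−i] over all sellable i≤k.
r[1] = 4
r[2] = max(4+4, 6+0) = 8
r[3] = max(4+8, 6+4, 16+0) = 16
r[4] = max(4+16, 6+8, 16+4, 26+0) = 26
r[5] = max(4+26, 6+16, 16+8, 26+4, 37+0) = 37
r[6] = max(4+37, 6+26, 16+16, 26+8, 37+4, 37+0) = 41
r[7] = max(4+41, 6+37, 16+26, …, 37+4, 26+0) = 45
r[8] = max(4+45, 6+41, 16+37, …, 26+4, 59+0) = 59
r[9] = max(4+59, 6+45, 16+41, …, 59+4, 28+0) = 63
r[10] = max(4+63, 6+59, 16+45, …, 28+4, 69+0) = 74
r[11] = max(4+74, 6+63, 16+59, …, 69+4, 63+0) = 78
r[12] = max(4+78, 6+74, 16+63, …, 63+4, 49+0) = 85
One optimal cutting: 8 + 4 → $59 + $26 = $85.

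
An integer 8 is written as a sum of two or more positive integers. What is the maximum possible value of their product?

Define P[k] = max over 1≤i<k of i · max(k−i, P[k−i]); the inner max lets the remainder stay uncut if that's better.
P[2] = 1·max(1,0) = 1·1 = 1
P[3] = max(1·2, 2·1) = 2
P[4] = max(1·3, 2·2, 3·1) = 4
P[5] = max(1·4, 2·3, 3·2, 4·1) = 6
P[6] = max(1·6, 2·4, 3·3, 4·2, 5·1) = 9
P[7] = max(1·9, 2·6, 3·4, 4·3, 5·2, 6·1) = 12
P[8] = max(1·12, 2·9, 3·6, …, 6·2, 7·1) = 18
One optimal split: 3 + 3 + 2; product 3·3·2 = 18.

18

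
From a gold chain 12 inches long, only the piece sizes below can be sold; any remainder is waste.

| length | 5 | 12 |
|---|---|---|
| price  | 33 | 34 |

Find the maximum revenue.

66

Let r[k] be the best obtainable value from length k. For each k, try every first piece i and keep the best of price[i] + r[k−i].
r[1] = 0
r[2] = 0
r[3] = 0
r[4] = 0
r[5] = 33
r[6] = 33
r[7] = 33
r[8] = 33
r[9] = 33
r[10] = 66  (first piece 5, then r[5]=33)
r[11] = 66
r[12] = 66
One optimal cutting: pieces 5 + 5 with 2 inches of scrap → $66.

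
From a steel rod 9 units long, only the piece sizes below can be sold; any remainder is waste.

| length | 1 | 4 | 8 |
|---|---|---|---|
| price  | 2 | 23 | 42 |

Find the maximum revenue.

48

Consider every possible first cut. f[k] is the best of p[i]+f[k−i] over all sellable i≤k.
f[1] = 2
f[2] = 4  (first piece 1, then f[1]=2)
f[3] = 6  (first piece 1, then f[2]=4)
f[4] = 23
f[5] = 25  (first piece 1, then f[4]=23)
f[6] = 27  (first piece 1, then f[5]=25)
f[7] = 29  (first piece 1, then f[6]=27)
f[8] = 46  (first piece 4, then f[4]=23)
f[9] = 48  (first piece 1, then f[8]=46)
One optimal cutting: 4 + 4 + 1 → $48.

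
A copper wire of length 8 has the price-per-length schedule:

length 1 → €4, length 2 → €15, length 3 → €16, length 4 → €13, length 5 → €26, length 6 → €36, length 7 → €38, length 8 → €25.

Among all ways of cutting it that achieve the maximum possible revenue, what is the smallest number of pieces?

Consider every possible first cut. r[k] is the best of p[i]+r[k−i] over all sellable i≤k.
r[1] = 4
r[2] = max(4+4, 15+0) = 15
r[3] = max(4+15, 15+4, 16+0) = 19
r[4] = max(4+19, 15+15, 16+4, 13+0) = 30
r[5] = max(4+30, 15+19, 16+15, 13+4, 26+0) = 34
r[6] = max(4+34, 15+30, 16+19, 13+15, 26+4, 36+0) = 45
r[7] = max(4+45, 15+34, 16+30, …, 36+4, 38+0) = 49
r[8] = max(4+49, 15+45, 16+34, …, 38+4, 25+0) = 60
Maximum revenue is €60.
Now minimize piece count subject to staying optimal: for each k, pieces[k] = 1 + min over i with p[i]+r[k−i]=r[k] of pieces[k−i].
pieces[5] = 3
pieces[6] = 3
pieces[7] = 4
pieces[8] = 4

4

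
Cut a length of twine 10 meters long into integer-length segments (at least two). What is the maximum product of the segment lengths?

36

Let g[k] be the best product for length k (with at least one cut). For each first piece i, the rest contributes max(k−i, g[k−i]).
g[2] = 1*max(1,0) = 1*1 = 1
g[3] = max(1*2, 2*1) = 2
g[4] = max(1*3, 2*2, 3*1) = 4
g[5] = max(1*4, 2*3, 3*2, 4*1) = 6
g[6] = max(1*6, 2*4, 3*3, 4*2, 5*1) = 9
g[7] = max(1*9, 2*6, 3*4, 4*3, 5*2, 6*1) = 12
g[8] = max(1*12, 2*9, 3*6, …, 6*2, 7*1) = 18
g[9] = max(1*18, 2*12, 3*9, …, 7*2, 8*1) = 27
g[10] = max(1*27, 2*18, 3*12, …, 8*2, 9*1) = 36
One optimal split: 3 + 3 + 2 + 2; product 3*3*2*2 = 36.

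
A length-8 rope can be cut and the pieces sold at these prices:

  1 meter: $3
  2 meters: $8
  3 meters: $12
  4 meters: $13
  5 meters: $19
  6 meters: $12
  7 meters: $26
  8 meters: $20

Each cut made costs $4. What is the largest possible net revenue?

Consider every possible first cut. v[k] is the best of p[i]+v[k−i] over all sellable i≤k, charging 4 whenever i<k.
v[1] = 3
v[2] = 8
v[3] = 12
v[4] = 13
v[5] = 19
v[6] = 20  (first piece 3, then v[3]=12)
v[7] = 26
v[8] = 27  (first piece 3, then v[5]=19)
One optimal plan: pieces 5 + 3 (1 cut) → $31 − $4 = $27.

27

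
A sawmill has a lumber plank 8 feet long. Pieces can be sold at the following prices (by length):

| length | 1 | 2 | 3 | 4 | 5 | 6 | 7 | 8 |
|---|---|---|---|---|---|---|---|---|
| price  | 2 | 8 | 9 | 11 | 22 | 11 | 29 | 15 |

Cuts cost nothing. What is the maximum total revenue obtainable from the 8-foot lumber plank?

32

Build v[k] bottom-up: v[k] = max over allowed piece i of (p[i] + v[k−i]).
v[1] = 2
v[2] = 8
v[3] = 10  (first piece 1, then v[2]=8)
v[4] = 16  (first piece 2, then v[2]=8)
v[5] = 22
v[6] = 24  (first piece 1, then v[5]=22)
v[7] = 30  (first piece 2, then v[5]=22)
v[8] = 32  (first piece 1, then v[7]=30)
One optimal cutting: 5 + 2 + 1 → $22 + $8 + $2 = $32.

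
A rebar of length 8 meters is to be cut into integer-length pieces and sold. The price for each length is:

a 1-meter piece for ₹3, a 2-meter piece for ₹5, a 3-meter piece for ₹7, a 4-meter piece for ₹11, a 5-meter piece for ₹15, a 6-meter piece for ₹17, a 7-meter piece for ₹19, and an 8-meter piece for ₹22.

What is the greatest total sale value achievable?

Build R[k] bottom-up: R[k] = max over allowed piece i of (p[i] + R[k−i]).
R[1] = 3
R[2] = max(3+3, 5+0) = 6
R[3] = max(3+6, 5+3, 7+0) = 9
R[4] = max(3+9, 5+6, 7+3, 11+0) = 12
R[5] = max(3+12, 5+9, 7+6, 11+3, 15+0) = 15
R[6] = max(3+15, 5+12, 7+9, 11+6, 15+3, 17+0) = 18
R[7] = max(3+18, 5+15, 7+12, …, 17+3, 19+0) = 21
R[8] = max(3+21, 5+18, 7+15, …, 19+3, 22+0) = 24
One optimal cutting: 1 + 1 + 1 + 1 + 1 + 1 + 1 + 1 → ₹3 + ₹3 + ₹3 + ₹3 + ₹3 + ₹3 + ₹3 + ₹3 = ₹24.

24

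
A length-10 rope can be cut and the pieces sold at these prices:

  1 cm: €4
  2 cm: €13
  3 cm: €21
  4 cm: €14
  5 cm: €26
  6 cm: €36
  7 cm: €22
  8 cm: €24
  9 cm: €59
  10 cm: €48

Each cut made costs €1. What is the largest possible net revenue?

65

Let r[k] be the best obtainable value from length k. For each k, try every first piece i and keep the best of price[i] + r[k−i] minus the 1 cut fee when i<k.
r[1] = 4
r[2] = max(4+4-1, 13+0) = 13
r[3] = max(4+13-1, 13+4-1, 21+0) = 21
r[4] = max(4+21-1, 13+13-1, 21+4-1, 14+0) = 25
r[5] = max(4+25-1, 13+21-1, 21+13-1, 14+4-1, 26+0) = 33
r[6] = max(4+33-1, 13+25-1, 21+21-1, 14+13-1, 26+4-1, 36+0) = 41
r[7] = max(4+41-1, 13+33-1, 21+25-1, …, 36+4-1, 22+0) = 45
r[8] = max(4+45-1, 13+41-1, 21+33-1, …, 22+4-1, 24+0) = 53
r[9] = max(4+53-1, 13+45-1, 21+41-1, …, 24+4-1, 59+0) = 61
r[10] = max(4+61-1, 13+53-1, 21+45-1, …, 59+4-1, 48+0) = 65
One optimal plan: pieces 3 + 3 + 2 + 2 (3 cuts) → €68 − €3 = €65.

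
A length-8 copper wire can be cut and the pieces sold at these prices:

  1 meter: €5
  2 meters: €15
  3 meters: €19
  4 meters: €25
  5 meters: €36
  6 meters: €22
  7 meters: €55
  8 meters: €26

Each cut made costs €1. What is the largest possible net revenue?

Consider every possible first cut. net[k] is the best of p[i]+net[k−i] over all sellable i≤k, charging 1 whenever i<k.
net[1] = 5
net[2] = 15
net[3] = 19  (first piece 1, then net[2]=15)
net[4] = 29  (first piece 2, then net[2]=15)
net[5] = 36
net[6] = 43  (first piece 2, then net[4]=29)
net[7] = 55
net[8] = 59  (first piece 1, then net[7]=55)
One optimal plan: pieces 7 + 1 (1 cut) → €60 − €1 = €59.

59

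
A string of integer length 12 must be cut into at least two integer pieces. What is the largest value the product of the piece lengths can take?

81

Define f[k] = max over 1≤i<k of i · max(k−i, f[k−i]); the inner max lets the remainder stay uncut if that's better.
f[2] = 1×max(1,0) = 1×1 = 1
f[3] = 1×max(2,1) = 1×2 = 2
f[4] = 2×max(2,1) = 2×2 = 4
f[5] = 2×max(3,2) = 2×3 = 6
f[6] = 3×max(3,2) = 3×3 = 9
f[7] = 2×max(5,6) = 2×6 = 12
f[8] = 2×max(6,9) = 2×9 = 18
f[9] = 3×max(6,9) = 3×9 = 27
f[10] = 2×max(8,18) = 2×18 = 36
f[11] = 2×max(9,27) = 2×27 = 54
f[12] = 3×max(9,27) = 3×27 = 81
One optimal split: 3 + 3 + 3 + 3; product 3×3×3×3 = 81.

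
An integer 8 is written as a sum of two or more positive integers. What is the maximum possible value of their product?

18

Define prod[k] = max over 1≤i<k of i · max(k−i, prod[k−i]); the inner max lets the remainder stay uncut if that's better.
Small cases: prod[2]=1, prod[3]=2.
prod[4] = max(1×3, 2×2, 3×1) = 4
prod[5] = max(1×4, 2×3, 3×2, 4×1) = 6
prod[6] = max(1×6, 2×4, 3×3, 4×2, 5×1) = 9
prod[7] = max(1×9, 2×6, 3×4, 4×3, 5×2, 6×1) = 12
prod[8] = max(1×12, 2×9, 3×6, …, 6×2, 7×1) = 18
One optimal split: 3 + 3 + 2; product 3×3×2 = 18.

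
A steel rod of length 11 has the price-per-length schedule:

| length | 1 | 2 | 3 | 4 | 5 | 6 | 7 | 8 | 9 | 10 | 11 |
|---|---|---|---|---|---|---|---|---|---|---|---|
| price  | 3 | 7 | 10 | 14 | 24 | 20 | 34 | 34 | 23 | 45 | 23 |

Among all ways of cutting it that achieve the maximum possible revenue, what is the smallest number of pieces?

Build r[k] bottom-up: r[k] = max over allowed piece i of (p[i] + r[k−i]).
r[1] = 3
r[2] = max(3+3, 7+0) = 7
r[3] = max(3+7, 7+3, 10+0) = 10
r[4] = max(3+10, 7+7, 10+3, 14+0) = 14
r[5] = max(3+14, 7+10, 10+7, 14+3, 24+0) = 24
r[6] = max(3+24, 7+14, 10+10, 14+7, 24+3, 20+0) = 27
r[7] = max(3+27, 7+24, 10+14, …, 20+3, 34+0) = 34
r[8] = max(3+34, 7+27, 10+24, …, 34+3, 34+0) = 37
r[9] = max(3+37, 7+34, 10+27, …, 34+3, 23+0) = 41
r[10] = max(3+41, 7+37, 10+34, …, 23+3, 45+0) = 48
r[11] = max(3+48, 7+41, 10+37, …, 45+3, 23+0) = 51
Maximum revenue is $51.
Now minimize piece count subject to staying optimal: for each k, pieces[k] = 1 + min over i with p[i]+r[k−i]=r[k] of pieces[k−i].
pieces[8] = 2
pieces[9] = 2
pieces[10] = 2
pieces[11] = 3

3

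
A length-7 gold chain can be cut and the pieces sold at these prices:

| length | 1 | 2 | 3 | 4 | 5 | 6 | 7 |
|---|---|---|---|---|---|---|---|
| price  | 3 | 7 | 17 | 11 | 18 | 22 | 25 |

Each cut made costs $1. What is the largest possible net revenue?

35

Build net[k] bottom-up: net[k] = max over allowed piece i of (p[i] + net[k−i]) − 1 per cut.
net[1] = 3
net[2] = 7
net[3] = 17
net[4] = 19  (first piece 1, then net[3]=17)
net[5] = 23  (first piece 2, then net[3]=17)
net[6] = 33  (first piece 3, then net[3]=17)
net[7] = 35  (first piece 1, then net[6]=33)
One optimal plan: pieces 3 + 3 + 1 (2 cuts) → $37 − $2 = $35.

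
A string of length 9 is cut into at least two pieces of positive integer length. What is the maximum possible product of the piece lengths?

27

Let g[k] be the best product for length k (with at least one cut). For each first piece i, the rest contributes max(k−i, g[k−i]).
g[2] = 1×max(1,0) = 1×1 = 1
g[3] = max(1×2, 2×1) = 2
g[4] = max(1×3, 2×2, 3×1) = 4
g[5] = max(1×4, 2×3, 3×2, 4×1) = 6
g[6] = max(1×6, 2×4, 3×3, 4×2, 5×1) = 9
g[7] = max(1×9, 2×6, 3×4, 4×3, 5×2, 6×1) = 12
g[8] = max(1×12, 2×9, 3×6, …, 6×2, 7×1) = 18
g[9] = max(1×18, 2×12, 3×9, …, 7×2, 8×1) = 27
One optimal split: 3 + 3 + 3; product 3×3×3 = 27.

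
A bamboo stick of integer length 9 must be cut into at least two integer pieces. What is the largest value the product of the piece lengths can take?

Fill m[k] for k=2..9: at each k try every first piece i and multiply by the better of (k−i) uncut or m[k−i].
m[2] = 1*max(1,0) = 1*1 = 1
m[3] = 1*max(2,1) = 1*2 = 2
m[4] = 2*max(2,1) = 2*2 = 4
m[5] = 2*max(3,2) = 2*3 = 6
m[6] = 3*max(3,2) = 3*3 = 9
m[7] = 2*max(5,6) = 2*6 = 12
m[8] = 2*max(6,9) = 2*9 = 18
m[9] = 3*max(6,9) = 3*9 = 27
One optimal split: 3 + 3 + 3; product 3*3*3 = 27.

27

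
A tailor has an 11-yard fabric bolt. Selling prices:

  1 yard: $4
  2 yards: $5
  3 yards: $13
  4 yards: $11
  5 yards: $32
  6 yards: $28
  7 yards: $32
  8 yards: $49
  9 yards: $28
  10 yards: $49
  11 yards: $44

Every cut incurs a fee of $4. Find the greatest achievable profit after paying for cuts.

60

Build net[k] bottom-up: net[k] = max over allowed piece i of (p[i] + net[k−i]) − 4 per cut.
net[1] = 4
net[2] = max(4+4-4, 5+0) = 5
net[3] = max(4+5-4, 5+4-4, 13+0) = 13
net[4] = max(4+13-4, 5+5-4, 13+4-4, 11+0) = 13
net[5] = max(4+13-4, 5+13-4, 13+5-4, 11+4-4, 32+0) = 32
net[6] = max(4+32-4, 5+13-4, 13+13-4, 11+5-4, 32+4-4, 28+0) = 32
net[7] = max(4+32-4, 5+32-4, 13+13-4, …, 28+4-4, 32+0) = 33
net[8] = max(4+33-4, 5+32-4, 13+32-4, …, 32+4-4, 49+0) = 49
net[9] = max(4+49-4, 5+33-4, 13+32-4, …, 49+4-4, 28+0) = 49
net[10] = max(4+49-4, 5+49-4, 13+33-4, …, 28+4-4, 49+0) = 60
net[11] = max(4+60-4, 5+49-4, 13+49-4, …, 49+4-4, 44+0) = 60
One optimal plan: pieces 5 + 5 + 1 (2 cuts) → $68 − $8 = $60.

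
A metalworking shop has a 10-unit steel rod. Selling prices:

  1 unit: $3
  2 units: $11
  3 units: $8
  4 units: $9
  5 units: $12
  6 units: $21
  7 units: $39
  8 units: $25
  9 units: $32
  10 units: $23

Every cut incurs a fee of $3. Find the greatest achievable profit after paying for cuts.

47

Let r[k] be the best obtainable value from length k. For each k, try every first piece i and keep the best of price[i] + r[k−i] minus the 3 cut fee when i<k.
r[1] = 3
r[2] = max(3+3-3, 11+0) = 11
r[3] = max(3+11-3, 11+3-3, 8+0) = 11
r[4] = max(3+11-3, 11+11-3, 8+3-3, 9+0) = 19
r[5] = max(3+19-3, 11+11-3, 8+11-3, 9+3-3, 12+0) = 19
r[6] = max(3+19-3, 11+19-3, 8+11-3, 9+11-3, 12+3-3, 21+0) = 27
r[7] = max(3+27-3, 11+19-3, 8+19-3, …, 21+3-3, 39+0) = 39
r[8] = max(3+39-3, 11+27-3, 8+19-3, …, 39+3-3, 25+0) = 39
r[9] = max(3+39-3, 11+39-3, 8+27-3, …, 25+3-3, 32+0) = 47
r[10] = max(3+47-3, 11+39-3, 8+39-3, …, 32+3-3, 23+0) = 47
One optimal plan: pieces 7 + 2 + 1 (2 cuts) → $53 − $6 = $47.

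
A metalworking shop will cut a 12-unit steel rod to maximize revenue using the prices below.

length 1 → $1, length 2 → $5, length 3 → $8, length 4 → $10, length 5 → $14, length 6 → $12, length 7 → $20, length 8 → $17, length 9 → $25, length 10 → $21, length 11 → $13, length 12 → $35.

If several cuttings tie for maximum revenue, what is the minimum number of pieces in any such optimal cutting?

Let r[k] be the best obtainable value from length k. For each k, try every first piece i and keep the best of price[i] + r[k−i].
r[1] = 1
r[2] = max(1+1, 5+0) = 5
r[3] = max(1+5, 5+1, 8+0) = 8
r[4] = max(1+8, 5+5, 8+1, 10+0) = 10
r[5] = max(1+10, 5+8, 8+5, 10+1, 14+0) = 14
r[6] = max(1+14, 5+10, 8+8, 10+5, 14+1, 12+0) = 16
r[7] = max(1+16, 5+14, 8+10, …, 12+1, 20+0) = 20
r[8] = max(1+20, 5+16, 8+14, …, 20+1, 17+0) = 22
r[9] = max(1+22, 5+20, 8+16, …, 17+1, 25+0) = 25
r[10] = max(1+25, 5+22, 8+20, …, 25+1, 21+0) = 28
r[11] = max(1+28, 5+25, 8+22, …, 21+1, 13+0) = 30
r[12] = max(1+30, 5+28, 8+25, …, 13+1, 35+0) = 35
Maximum revenue is $35.
Now minimize piece count subject to staying optimal: for each k, pieces[k] = 1 + min over i with p[i]+r[k−i]=r[k] of pieces[k−i].
pieces[9] = 1
pieces[10] = 2
pieces[11] = 2
pieces[12] = 1

1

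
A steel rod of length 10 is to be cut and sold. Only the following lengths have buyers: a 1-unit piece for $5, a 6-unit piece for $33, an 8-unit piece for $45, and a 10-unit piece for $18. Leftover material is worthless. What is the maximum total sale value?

Consider every possible first cut. r[k] is the best of p[i]+r[k−i] over all sellable i≤k.
r[1] = 5
r[2] = 10  (first piece 1, then r[1]=5)
r[3] = 15  (first piece 1, then r[2]=10)
r[4] = 20  (first piece 1, then r[3]=15)
r[5] = 25  (first piece 1, then r[4]=20)
r[6] = 33
r[7] = 38  (first piece 1, then r[6]=33)
r[8] = 45
r[9] = 50  (first piece 1, then r[8]=45)
r[10] = 55  (first piece 1, then r[9]=50)
One optimal cutting: 8 + 1 + 1 → $55.

55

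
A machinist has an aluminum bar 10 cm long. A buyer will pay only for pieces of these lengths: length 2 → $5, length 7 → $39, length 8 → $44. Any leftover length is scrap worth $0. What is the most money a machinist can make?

Consider every possible first cut. best[k] is the best of p[i]+best[k−i] over all sellable i≤k.
best[1] = 0
best[2] = 5
best[3] = 5
best[4] = 10  (first piece 2, then best[2]=5)
best[5] = 10
best[6] = 15  (first piece 2, then best[4]=10)
best[7] = 39
best[8] = 44
best[9] = 44
best[10] = 49  (first piece 2, then best[8]=44)
One optimal cutting: 8 + 2 → $49.

49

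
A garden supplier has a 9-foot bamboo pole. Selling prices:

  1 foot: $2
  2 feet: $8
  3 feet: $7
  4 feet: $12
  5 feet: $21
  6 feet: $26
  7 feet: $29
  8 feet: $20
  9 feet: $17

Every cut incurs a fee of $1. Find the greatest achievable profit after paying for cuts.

Consider every possible first cut. v[k] is the best of p[i]+v[k−i] over all sellable i≤k, charging 1 whenever i<k.
v[1] = 2
v[2] = 8
v[3] = 9  (first piece 1, then v[2]=8)
v[4] = 15  (first piece 2, then v[2]=8)
v[5] = 21
v[6] = 26
v[7] = 29
v[8] = 33  (first piece 2, then v[6]=26)
v[9] = 36  (first piece 2, then v[7]=29)
One optimal plan: pieces 7 + 2 (1 cut) → $37 − $1 = $36.

36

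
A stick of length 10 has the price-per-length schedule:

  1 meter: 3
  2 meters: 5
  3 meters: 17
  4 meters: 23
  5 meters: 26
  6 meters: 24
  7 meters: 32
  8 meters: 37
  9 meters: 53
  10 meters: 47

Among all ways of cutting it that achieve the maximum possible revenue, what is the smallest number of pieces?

3

Build r[k] bottom-up: r[k] = max over allowed piece i of (p[i] + r[k−i]).
r[1] = 3
r[2] = max(3+3, 5+0) = 6
r[3] = max(3+6, 5+3, 17+0) = 17
r[4] = max(3+17, 5+6, 17+3, 23+0) = 23
r[5] = max(3+23, 5+17, 17+6, 23+3, 26+0) = 26
r[6] = max(3+26, 5+23, 17+17, 23+6, 26+3, 24+0) = 34
r[7] = max(3+34, 5+26, 17+23, …, 24+3, 32+0) = 40
r[8] = max(3+40, 5+34, 17+26, …, 32+3, 37+0) = 46
r[9] = max(3+46, 5+40, 17+34, …, 37+3, 53+0) = 53
r[10] = max(3+53, 5+46, 17+40, …, 53+3, 47+0) = 57
Maximum revenue is 57.
Now minimize piece count subject to staying optimal: for each k, pieces[k] = 1 + min over i with p[i]+r[k−i]=r[k] of pieces[k−i].
pieces[7] = 2
pieces[8] = 2
pieces[9] = 1
pieces[10] = 3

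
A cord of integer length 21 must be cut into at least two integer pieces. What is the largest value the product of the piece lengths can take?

Define f[k] = max over 1≤i<k of i · max(k−i, f[k−i]); the inner max lets the remainder stay uncut if that's better.
f[2] = 1·max(1,0) = 1·1 = 1
f[3] = 1·max(2,1) = 1·2 = 2
f[4] = 2·max(2,1) = 2·2 = 4
f[5] = 2·max(3,2) = 2·3 = 6
f[6] = 3·max(3,2) = 3·3 = 9
f[7] = 2·max(5,6) = 2·6 = 12
f[8] = 2·max(6,9) = 2·9 = 18
f[9] = 3·max(6,9) = 3·9 = 27
f[10] = 2·max(8,18) = 2·18 = 36
f[11] = 2·max(9,27) = 2·27 = 54
f[12] = 3·max(9,27) = 3·27 = 81
f[13] = 2·max(11,54) = 2·54 = 108
f[14] = 2·max(12,81) = 2·81 = 162
f[15] = 3·max(12,81) = 3·81 = 243
f[16] = 2·max(14,162) = 2·162 = 324
f[17] = 2·max(15,243) = 2·243 = 486
f[18] = 3·max(15,243) = 3·243 = 729
f[19] = 2·max(17,486) = 2·486 = 972
f[20] = 2·max(18,729) = 2·729 = 1458
f[21] = 3·max(18,729) = 3·729 = 2187
One optimal split: 3 + 3 + 3 + 3 + 3 + 3 + 3; product 3·3·3·3·3·3·3 = 2187.

2187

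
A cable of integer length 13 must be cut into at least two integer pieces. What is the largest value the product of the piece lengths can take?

108

Fill prod[k] for k=2..13: at each k try every first piece i and multiply by the better of (k−i) uncut or prod[k−i].
prod[2] = 1×max(1,0) = 1×1 = 1
prod[3] = 1×max(2,1) = 1×2 = 2
prod[4] = 2×max(2,1) = 2×2 = 4
prod[5] = 2×max(3,2) = 2×3 = 6
prod[6] = 3×max(3,2) = 3×3 = 9
prod[7] = 2×max(5,6) = 2×6 = 12
prod[8] = 2×max(6,9) = 2×9 = 18
prod[9] = 3×max(6,9) = 3×9 = 27
prod[10] = 2×max(8,18) = 2×18 = 36
prod[11] = 2×max(9,27) = 2×27 = 54
prod[12] = 3×max(9,27) = 3×27 = 81
prod[13] = 2×max(11,54) = 2×54 = 108
One optimal split: 3 + 3 + 3 + 2 + 2; product 3×3×3×2×2 = 108.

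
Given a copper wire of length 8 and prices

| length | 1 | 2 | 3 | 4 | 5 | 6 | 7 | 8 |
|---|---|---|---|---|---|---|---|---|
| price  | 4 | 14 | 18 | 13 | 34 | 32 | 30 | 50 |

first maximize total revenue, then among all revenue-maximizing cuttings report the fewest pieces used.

Consider every possible first cut. r[k] is the best of p[i]+r[k−i] over all sellable i≤k.
r[1] = 4
r[2] = 14
r[3] = 18  (first piece 1, then r[2]=14)
r[4] = 28  (first piece 2, then r[2]=14)
r[5] = 34
r[6] = 42  (first piece 2, then r[4]=28)
r[7] = 48  (first piece 2, then r[5]=34)
r[8] = 56  (first piece 2, then r[6]=42)
Maximum revenue is €56.
Now minimize piece count subject to staying optimal: for each k, pieces[k] = 1 + min over i with p[i]+r[k−i]=r[k] of pieces[k−i].
pieces[5] = 1
pieces[6] = 3
pieces[7] = 2
pieces[8] = 4

4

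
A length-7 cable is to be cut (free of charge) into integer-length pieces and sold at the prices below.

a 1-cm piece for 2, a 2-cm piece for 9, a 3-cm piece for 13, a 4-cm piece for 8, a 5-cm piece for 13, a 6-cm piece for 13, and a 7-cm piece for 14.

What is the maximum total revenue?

31

Consider every possible first cut. R[k] is the best of p[i]+R[k−i] over all sellable i≤k.
R[1] = 2
R[2] = 9
R[3] = 13
R[4] = 18  (first piece 2, then R[2]=9)
R[5] = 22  (first piece 2, then R[3]=13)
R[6] = 27  (first piece 2, then R[4]=18)
R[7] = 31  (first piece 2, then R[5]=22)
One optimal cutting: 3 + 2 + 2 → 13 + 9 + 9 = 31.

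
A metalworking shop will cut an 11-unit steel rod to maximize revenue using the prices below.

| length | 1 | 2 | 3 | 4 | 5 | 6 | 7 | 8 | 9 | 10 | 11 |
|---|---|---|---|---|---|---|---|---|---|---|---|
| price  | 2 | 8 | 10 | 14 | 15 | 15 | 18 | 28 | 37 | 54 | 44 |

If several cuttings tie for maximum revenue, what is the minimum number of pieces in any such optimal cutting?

2

Let r[k] be the best obtainable value from length k. For each k, try every first piece i and keep the best of price[i] + r[k−i].
r[1] = 2
r[2] = max(2+2, 8+0) = 8
r[3] = max(2+8, 8+2, 10+0) = 10
r[4] = max(2+10, 8+8, 10+2, 14+0) = 16
r[5] = max(2+16, 8+10, 10+8, 14+2, 15+0) = 18
r[6] = max(2+18, 8+16, 10+10, 14+8, 15+2, 15+0) = 24
r[7] = max(2+24, 8+18, 10+16, …, 15+2, 18+0) = 26
r[8] = max(2+26, 8+24, 10+18, …, 18+2, 28+0) = 32
r[9] = max(2+32, 8+26, 10+24, …, 28+2, 37+0) = 37
r[10] = max(2+37, 8+32, 10+26, …, 37+2, 54+0) = 54
r[11] = max(2+54, 8+37, 10+32, …, 54+2, 44+0) = 56
Maximum revenue is $56.
Now minimize piece count subject to staying optimal: for each k, pieces[k] = 1 + min over i with p[i]+r[k−i]=r[k] of pieces[k−i].
pieces[8] = 4
pieces[9] = 1
pieces[10] = 1
pieces[11] = 2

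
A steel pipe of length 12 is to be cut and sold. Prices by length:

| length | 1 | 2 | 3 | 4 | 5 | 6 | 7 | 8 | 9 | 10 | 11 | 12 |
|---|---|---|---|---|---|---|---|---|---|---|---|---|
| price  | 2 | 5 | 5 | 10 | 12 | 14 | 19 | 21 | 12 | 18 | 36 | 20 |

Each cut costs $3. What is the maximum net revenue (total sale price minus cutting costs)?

35

Consider every possible first cut. r[k] is the best of p[i]+r[k−i] over all sellable i≤k, charging 3 whenever i<k.
r[1] = 2
r[2] = 5
r[3] = 5
r[4] = 10
r[5] = 12
r[6] = 14
r[7] = 19
r[8] = 21
r[9] = 21  (first piece 2, then r[7]=19)
r[10] = 23  (first piece 2, then r[8]=21)
r[11] = 36
r[12] = 35  (first piece 1, then r[11]=36)
One optimal plan: pieces 11 + 1 (1 cut) → $38 − $3 = $35.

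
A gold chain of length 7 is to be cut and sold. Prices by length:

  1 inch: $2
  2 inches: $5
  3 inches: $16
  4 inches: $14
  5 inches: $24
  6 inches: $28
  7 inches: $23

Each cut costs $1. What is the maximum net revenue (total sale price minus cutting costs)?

32

Let net[k] be the best obtainable value from length k. For each k, try every first piece i and keep the best of price[i] + net[k−i] minus the 1 cut fee when i<k.
net[1] = 2
net[2] = 5
net[3] = 16
net[4] = 17  (first piece 1, then net[3]=16)
net[5] = 24
net[6] = 31  (first piece 3, then net[3]=16)
net[7] = 32  (first piece 1, then net[6]=31)
One optimal plan: pieces 3 + 3 + 1 (2 cuts) → $34 − $2 = $32.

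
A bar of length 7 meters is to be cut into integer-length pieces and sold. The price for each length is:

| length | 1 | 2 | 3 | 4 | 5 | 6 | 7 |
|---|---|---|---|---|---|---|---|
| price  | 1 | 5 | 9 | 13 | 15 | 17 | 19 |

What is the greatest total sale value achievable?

Consider every possible first cut. R[k] is the best of p[i]+R[k−i] over all sellable i≤k.
R[1] = 1
R[2] = 5
R[3] = 9
R[4] = 13
R[5] = 15
R[6] = 18  (first piece 2, then R[4]=13)
R[7] = 22  (first piece 3, then R[4]=13)
One optimal cutting: 4 + 3 → €13 + €9 = €22.

22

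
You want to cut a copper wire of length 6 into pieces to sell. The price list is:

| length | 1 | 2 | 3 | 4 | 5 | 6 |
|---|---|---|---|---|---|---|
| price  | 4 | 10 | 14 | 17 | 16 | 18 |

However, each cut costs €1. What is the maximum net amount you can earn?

28

Consider every possible first cut. r[k] is the best of p[i]+r[k−i] over all sellable i≤k, charging 1 whenever i<k.
r[1] = 4
r[2] = 10
r[3] = 14
r[4] = 19  (first piece 2, then r[2]=10)
r[5] = 23  (first piece 2, then r[3]=14)
r[6] = 28  (first piece 2, then r[4]=19)
One optimal plan: pieces 2 + 2 + 2 (2 cuts) → €30 − €2 = €28.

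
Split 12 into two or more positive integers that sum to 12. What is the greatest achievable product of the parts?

81

Define prod[k] = max over 1≤i<k of i · max(k−i, prod[k−i]); the inner max lets the remainder stay uncut if that's better.
prod[2] = 1×max(1,0) = 1×1 = 1
prod[3] = 1×max(2,1) = 1×2 = 2
prod[4] = 2×max(2,1) = 2×2 = 4
prod[5] = 2×max(3,2) = 2×3 = 6
prod[6] = 3×max(3,2) = 3×3 = 9
prod[7] = 2×max(5,6) = 2×6 = 12
prod[8] = 2×max(6,9) = 2×9 = 18
prod[9] = 3×max(6,9) = 3×9 = 27
prod[10] = 2×max(8,18) = 2×18 = 36
prod[11] = 2×max(9,27) = 2×27 = 54
prod[12] = 3×max(9,27) = 3×27 = 81
One optimal split: 3 + 3 + 3 + 3; product 3×3×3×3 = 81.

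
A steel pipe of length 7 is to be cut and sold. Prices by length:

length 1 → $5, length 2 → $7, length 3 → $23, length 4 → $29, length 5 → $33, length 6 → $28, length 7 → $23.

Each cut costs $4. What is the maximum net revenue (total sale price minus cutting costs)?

Build net[k] bottom-up: net[k] = max over allowed piece i of (p[i] + net[k−i]) − 4 per cut.
net[1] = 5
net[2] = 7
net[3] = 23
net[4] = 29
net[5] = 33
net[6] = 42  (first piece 3, then net[3]=23)
net[7] = 48  (first piece 3, then net[4]=29)
One optimal plan: pieces 4 + 3 (1 cut) → $52 − $4 = $48.

48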